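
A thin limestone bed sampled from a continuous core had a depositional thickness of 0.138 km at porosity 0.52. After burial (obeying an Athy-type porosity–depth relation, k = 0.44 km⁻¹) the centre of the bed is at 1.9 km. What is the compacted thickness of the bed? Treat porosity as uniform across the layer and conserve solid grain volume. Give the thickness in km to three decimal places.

0.086 km

Porosity at 1.9 km: φ = 0.52·exp(−0.44×1.9) = 0.2254
Solid-volume conservation: h(1−φ) = h₀(1−φ₀) ⇒ h = h₀·(1−φ₀)/(1−φ)
h = 0.138 × (1 − 0.52)/(1 − 0.2254) = 0.138 × 0.6197 = 0.0855 km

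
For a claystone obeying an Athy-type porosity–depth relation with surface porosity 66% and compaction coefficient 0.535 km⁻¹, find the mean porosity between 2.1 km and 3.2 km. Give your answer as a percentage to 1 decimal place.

⟨φ⟩ = (1/(Z₂−Z₁)) ∫ φ₀ e^(−kZ) dZ = φ₀·(e^(−k·Z₁) − e^(−k·Z₂)) / (k·(Z₂−Z₁))
e^(−0.535×2.1) = 0.3251; e^(−0.535×3.2) = 0.1805
⟨φ⟩ = 0.66 × (0.3251 − 0.1805) / (0.535 × 1.1) = 0.66 × 0.2458 = 0.1622

16.2%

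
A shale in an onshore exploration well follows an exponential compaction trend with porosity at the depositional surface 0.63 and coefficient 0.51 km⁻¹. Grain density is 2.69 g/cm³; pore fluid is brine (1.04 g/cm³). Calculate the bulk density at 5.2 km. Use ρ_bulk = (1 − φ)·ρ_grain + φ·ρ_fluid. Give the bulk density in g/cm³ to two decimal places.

2.62 g/cm³

Porosity at depth: n = 0.63·exp(−0.51×5.2) = 0.63×0.0705 = 0.0444
Bulk density: ρ_b = (1−n)ρ_g + n·ρ_f = 0.9556×2.69 + 0.0444×1.04
       = 2.571 + 0.046 = 2.617 g/cm³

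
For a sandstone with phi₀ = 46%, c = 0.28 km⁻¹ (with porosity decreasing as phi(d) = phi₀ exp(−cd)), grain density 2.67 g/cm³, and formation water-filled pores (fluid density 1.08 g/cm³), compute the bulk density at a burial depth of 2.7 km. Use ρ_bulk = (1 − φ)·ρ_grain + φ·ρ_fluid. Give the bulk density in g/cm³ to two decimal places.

2.33 g/cm³

Porosity at depth: phi = 0.46·exp(−0.28×2.7) = 0.46×0.4695 = 0.2160
Bulk density: ρ_b = (1−phi)ρ_g + phi·ρ_f = 0.7840×2.67 + 0.2160×1.08
       = 2.093 + 0.233 = 2.327 g/cm³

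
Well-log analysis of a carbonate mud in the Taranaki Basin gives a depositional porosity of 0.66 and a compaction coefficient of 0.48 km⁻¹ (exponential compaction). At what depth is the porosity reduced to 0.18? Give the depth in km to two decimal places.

Invert Athy's law: z = ln(n₀/n) / k
z = ln(0.66/0.18) / 0.48 = ln(3.667) / 0.48 = 1.2993 / 0.48 = 2.707 km

2.71 km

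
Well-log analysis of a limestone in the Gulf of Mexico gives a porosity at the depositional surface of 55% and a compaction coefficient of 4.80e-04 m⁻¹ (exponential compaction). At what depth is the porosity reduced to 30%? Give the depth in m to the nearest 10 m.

1260 m

Working in km (1 km = 1000 m; β in km⁻¹ = β in m⁻¹ × 1000):
Invert Athy's law: Z = ln(φ₀/φ) / β
Z = ln(0.55/0.3) / 0.48 = ln(1.833) / 0.48 = 0.6061 / 0.48 = 1.263 km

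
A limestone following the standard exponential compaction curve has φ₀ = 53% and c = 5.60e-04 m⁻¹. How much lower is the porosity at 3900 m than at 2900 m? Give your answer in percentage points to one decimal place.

Working in km (1 km = 1000 m; c in km⁻¹ = c in m⁻¹ × 1000):
φ(2.9) = 0.53·e^(−0.56×2.9) = 0.1045
φ(3.9) = 0.53·e^(−0.56×3.9) = 0.0597
Δφ = 0.1045 − 0.0597 = 0.0448

4.5 percentage points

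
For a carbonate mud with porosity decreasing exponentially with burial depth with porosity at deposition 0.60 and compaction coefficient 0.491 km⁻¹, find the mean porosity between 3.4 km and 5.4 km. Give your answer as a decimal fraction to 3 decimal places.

⟨phi⟩ = (1/(Z₂−Z₁)) ∫ phi₀ e^(−cZ) dZ = phi₀·(e^(−c·Z₁) − e^(−c·Z₂)) / (c·(Z₂−Z₁))
e^(−0.491×3.4) = 0.1884; e^(−0.491×5.4) = 0.0706
⟨phi⟩ = 0.6 × (0.1884 − 0.0706) / (0.491 × 2) = 0.6 × 0.1200 = 0.0720

0.072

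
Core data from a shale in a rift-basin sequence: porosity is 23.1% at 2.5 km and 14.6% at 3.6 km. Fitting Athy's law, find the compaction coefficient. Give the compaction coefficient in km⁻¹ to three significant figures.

0.417 km⁻¹

Athy: phi(z) = phi₀ e^(−kz) ⇒ phi₁/phi₂ = e^{k(z₂−z₁)} ⇒ k = ln(phi₁/phi₂)/(z₂−z₁)
k = ln(0.231/0.146) / (3.6 − 2.5) = ln(1.582) / 1.1 = 0.4588 / 1.1 = 0.4171 km⁻¹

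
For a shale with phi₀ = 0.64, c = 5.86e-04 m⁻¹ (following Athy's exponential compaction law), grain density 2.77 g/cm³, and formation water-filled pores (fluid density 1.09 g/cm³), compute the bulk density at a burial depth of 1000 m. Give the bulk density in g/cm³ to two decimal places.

2.17 g/cm³

Working in km (1 km = 1000 m; c in km⁻¹ = c in m⁻¹ × 1000):
Porosity at depth: phi = 0.64·exp(−0.586×1) = 0.64×0.5565 = 0.3562
Bulk density: ρ_b = (1−phi)ρ_g + phi·ρ_f = 0.6438×2.77 + 0.3562×1.09
       = 1.783 + 0.388 = 2.172 g/cm³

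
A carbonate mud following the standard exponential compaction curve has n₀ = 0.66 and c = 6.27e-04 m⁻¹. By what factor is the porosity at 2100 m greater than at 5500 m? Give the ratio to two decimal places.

Working in km (1 km = 1000 m; c in km⁻¹ = c in m⁻¹ × 1000):
n(Z₁)/n(Z₂) = e^(−c·Z₁)/e^(−c·Z₂) = e^{c(Z₂−Z₁)}
= exp(0.627 × 3.4) = exp(2.132) = 8.4300

8.43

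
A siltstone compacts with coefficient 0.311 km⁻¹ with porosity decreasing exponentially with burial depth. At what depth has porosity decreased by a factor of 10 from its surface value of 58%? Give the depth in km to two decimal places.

n/n₀ = 1/10 ⇒ exp(−c·z) = 1/10 ⇒ z = ln(10) / c
z = 2.3026 / 0.311 = 7.404 km

7.40 km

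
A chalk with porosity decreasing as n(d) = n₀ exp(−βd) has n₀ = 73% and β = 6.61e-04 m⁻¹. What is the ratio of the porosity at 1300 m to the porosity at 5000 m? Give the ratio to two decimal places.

11.54

Working in km (1 km = 1000 m; β in km⁻¹ = β in m⁻¹ × 1000):
n(d₁)/n(d₂) = e^(−β·d₁)/e^(−β·d₂) = e^{β(d₂−d₁)}
= exp(0.661 × 3.7) = exp(2.446) = 11.5386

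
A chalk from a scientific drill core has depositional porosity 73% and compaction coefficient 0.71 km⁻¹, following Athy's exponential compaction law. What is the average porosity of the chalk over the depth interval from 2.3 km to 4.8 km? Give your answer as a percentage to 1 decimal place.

6.7%

⟨φ⟩ = (1/(Z₂−Z₁)) ∫ φ₀ e^(−βZ) dZ = φ₀·(e^(−β·Z₁) − e^(−β·Z₂)) / (β·(Z₂−Z₁))
e^(−0.71×2.3) = 0.1953; e^(−0.71×4.8) = 0.0331
⟨φ⟩ = 0.73 × (0.1953 − 0.0331) / (0.71 × 2.5) = 0.73 × 0.0914 = 0.0667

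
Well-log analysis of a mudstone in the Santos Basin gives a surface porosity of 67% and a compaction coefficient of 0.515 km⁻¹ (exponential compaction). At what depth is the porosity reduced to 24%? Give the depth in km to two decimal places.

1.99 km

Invert Athy's law: d = ln(n₀/n) / c
d = ln(0.67/0.24) / 0.515 = ln(2.792) / 0.515 = 1.0266 / 0.515 = 1.993 km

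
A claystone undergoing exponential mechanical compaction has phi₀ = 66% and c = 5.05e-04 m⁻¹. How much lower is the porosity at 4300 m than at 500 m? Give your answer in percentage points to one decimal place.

Working in km (1 km = 1000 m; c in km⁻¹ = c in m⁻¹ × 1000):
phi(0.5) = 0.66·e^(−0.505×0.5) = 0.5127
phi(4.3) = 0.66·e^(−0.505×4.3) = 0.0752
Δphi = 0.5127 − 0.0752 = 0.4375

43.7 percentage points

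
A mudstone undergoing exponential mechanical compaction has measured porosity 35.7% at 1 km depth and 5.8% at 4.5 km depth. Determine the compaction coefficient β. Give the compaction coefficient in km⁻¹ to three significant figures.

0.519 km⁻¹

Athy: phi(d) = phi₀ e^(−βd) ⇒ phi₁/phi₂ = e^{β(d₂−d₁)} ⇒ β = ln(phi₁/phi₂)/(d₂−d₁)
β = ln(0.357/0.058) / (4.5 − 1) = ln(6.155) / 3.5 = 1.8173 / 3.5 = 0.5192 km⁻¹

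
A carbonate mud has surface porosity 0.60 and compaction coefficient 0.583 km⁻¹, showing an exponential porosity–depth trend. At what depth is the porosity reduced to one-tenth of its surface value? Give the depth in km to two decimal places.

phi/phi₀ = 1/10 ⇒ exp(−β·Z) = 1/10 ⇒ Z = ln(10) / β
Z = 2.3026 / 0.583 = 3.950 km

3.95 km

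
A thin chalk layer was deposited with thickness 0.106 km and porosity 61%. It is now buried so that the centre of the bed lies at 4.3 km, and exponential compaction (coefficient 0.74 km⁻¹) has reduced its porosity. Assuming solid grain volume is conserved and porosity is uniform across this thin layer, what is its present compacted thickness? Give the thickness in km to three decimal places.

0.042 km

Porosity at 4.3 km: n = 0.61·exp(−0.74×4.3) = 0.0253
Solid-volume conservation: h(1−n) = h₀(1−n₀) ⇒ h = h₀·(1−n₀)/(1−n)
h = 0.106 × (1 − 0.61)/(1 − 0.0253) = 0.106 × 0.4001 = 0.0424 km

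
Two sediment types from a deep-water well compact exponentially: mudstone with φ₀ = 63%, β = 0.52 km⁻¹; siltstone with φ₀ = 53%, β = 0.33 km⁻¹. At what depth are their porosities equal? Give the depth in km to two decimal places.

Set φ₀ₐ e^(−βₐZ) = φ₀ᵦ e^(−βᵦZ) ⇒ ln(φ₀ₐ/φ₀ᵦ) = (βₐ − βᵦ)·Z
Z = ln(0.63/0.53) / (0.52 − 0.33) = 0.1728 / 0.19 = 0.910 km

0.91 km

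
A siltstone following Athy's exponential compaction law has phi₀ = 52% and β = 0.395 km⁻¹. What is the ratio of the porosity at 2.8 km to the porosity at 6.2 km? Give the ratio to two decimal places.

phi(d₁)/phi(d₂) = e^(−β·d₁)/e^(−β·d₂) = e^{β(d₂−d₁)}
= exp(0.395 × 3.4) = exp(1.343) = 3.8305

3.83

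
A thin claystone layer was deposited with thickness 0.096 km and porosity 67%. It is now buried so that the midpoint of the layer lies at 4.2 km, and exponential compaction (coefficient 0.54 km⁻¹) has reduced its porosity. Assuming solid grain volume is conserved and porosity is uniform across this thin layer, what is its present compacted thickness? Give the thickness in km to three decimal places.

Porosity at 4.2 km: n = 0.67·exp(−0.54×4.2) = 0.0694
Solid-volume conservation: h(1−n) = h₀(1−n₀) ⇒ h = h₀·(1−n₀)/(1−n)
h = 0.096 × (1 − 0.67)/(1 − 0.0694) = 0.096 × 0.3546 = 0.0340 km

0.034 km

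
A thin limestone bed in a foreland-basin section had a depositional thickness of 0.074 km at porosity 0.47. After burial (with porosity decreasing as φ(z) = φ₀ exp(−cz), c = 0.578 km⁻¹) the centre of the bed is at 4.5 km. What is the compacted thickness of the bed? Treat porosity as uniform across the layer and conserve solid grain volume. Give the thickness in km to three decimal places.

Porosity at 4.5 km: φ = 0.47·exp(−0.578×4.5) = 0.0349
Solid-volume conservation: h(1−φ) = h₀(1−φ₀) ⇒ h = h₀·(1−φ₀)/(1−φ)
h = 0.074 × (1 − 0.47)/(1 − 0.0349) = 0.074 × 0.5492 = 0.0406 km

0.041 km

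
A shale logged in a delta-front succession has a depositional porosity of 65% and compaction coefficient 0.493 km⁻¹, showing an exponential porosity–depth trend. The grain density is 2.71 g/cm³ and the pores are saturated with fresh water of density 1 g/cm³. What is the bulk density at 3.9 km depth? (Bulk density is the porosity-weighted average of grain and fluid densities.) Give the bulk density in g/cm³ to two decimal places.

2.55 g/cm³

Porosity at depth: n = 0.65·exp(−0.493×3.9) = 0.65×0.1462 = 0.0950
Bulk density: ρ_b = (1−n)ρ_g + n·ρ_f = 0.9050×2.71 + 0.0950×1
       = 2.452 + 0.095 = 2.547 g/cm³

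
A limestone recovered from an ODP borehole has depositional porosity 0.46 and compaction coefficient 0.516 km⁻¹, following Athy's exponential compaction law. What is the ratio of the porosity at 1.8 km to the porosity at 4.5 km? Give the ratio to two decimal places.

n(z₁)/n(z₂) = e^(−β·z₁)/e^(−β·z₂) = e^{β(z₂−z₁)}
= exp(0.516 × 2.7) = exp(1.393) = 4.0277

4.03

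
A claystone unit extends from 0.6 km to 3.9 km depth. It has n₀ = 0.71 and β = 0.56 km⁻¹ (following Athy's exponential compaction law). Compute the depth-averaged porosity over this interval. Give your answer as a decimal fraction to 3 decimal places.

0.231

⟨n⟩ = (1/(z₂−z₁)) ∫ n₀ e^(−βz) dz = n₀·(e^(−β·z₁) − e^(−β·z₂)) / (β·(z₂−z₁))
e^(−0.56×0.6) = 0.7146; e^(−0.56×3.9) = 0.1126
⟨n⟩ = 0.71 × (0.7146 − 0.1126) / (0.56 × 3.3) = 0.71 × 0.3258 = 0.2313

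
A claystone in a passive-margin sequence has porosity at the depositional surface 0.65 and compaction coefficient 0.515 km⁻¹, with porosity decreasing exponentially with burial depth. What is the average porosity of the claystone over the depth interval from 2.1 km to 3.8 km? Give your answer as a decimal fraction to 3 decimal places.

⟨n⟩ = (1/(d₂−d₁)) ∫ n₀ e^(−kd) dd = n₀·(e^(−k·d₁) − e^(−k·d₂)) / (k·(d₂−d₁))
e^(−0.515×2.1) = 0.3391; e^(−0.515×3.8) = 0.1413
⟨n⟩ = 0.65 × (0.3391 − 0.1413) / (0.515 × 1.7) = 0.65 × 0.2259 = 0.1469

0.147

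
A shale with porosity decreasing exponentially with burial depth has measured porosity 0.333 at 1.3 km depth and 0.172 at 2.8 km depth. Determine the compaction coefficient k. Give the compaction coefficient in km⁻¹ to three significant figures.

0.440 km⁻¹

Athy: φ(Z) = φ₀ e^(−kZ) ⇒ φ₁/φ₂ = e^{k(Z₂−Z₁)} ⇒ k = ln(φ₁/φ₂)/(Z₂−Z₁)
k = ln(0.333/0.172) / (2.8 − 1.3) = ln(1.936) / 1.5 = 0.6606 / 1.5 = 0.4404 km⁻¹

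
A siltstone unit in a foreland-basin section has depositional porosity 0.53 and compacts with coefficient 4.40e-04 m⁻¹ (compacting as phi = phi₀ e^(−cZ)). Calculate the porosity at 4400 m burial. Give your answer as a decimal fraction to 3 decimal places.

0.076

Working in km (1 km = 1000 m; c in km⁻¹ = c in m⁻¹ × 1000):
phi = phi₀·exp(−c·Z) = 0.53 × exp(−0.44 × 4.4) = 0.53 × exp(−1.936)
  = 0.53 × 0.1443 = 0.0765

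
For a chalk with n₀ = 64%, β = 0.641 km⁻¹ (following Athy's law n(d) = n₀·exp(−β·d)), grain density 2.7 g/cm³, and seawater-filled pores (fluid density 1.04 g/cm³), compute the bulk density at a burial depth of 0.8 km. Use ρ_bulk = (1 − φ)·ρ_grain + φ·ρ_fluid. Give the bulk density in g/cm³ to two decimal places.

Porosity at depth: n = 0.64·exp(−0.641×0.8) = 0.64×0.5988 = 0.3832
Bulk density: ρ_b = (1−n)ρ_g + n·ρ_f = 0.6168×2.7 + 0.3832×1.04
       = 1.665 + 0.399 = 2.064 g/cm³

2.06 g/cm³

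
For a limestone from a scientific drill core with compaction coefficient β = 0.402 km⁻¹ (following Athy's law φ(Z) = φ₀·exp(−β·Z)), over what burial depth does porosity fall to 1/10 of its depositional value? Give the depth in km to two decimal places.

5.73 km

φ/φ₀ = 1/10 ⇒ exp(−β·Z) = 1/10 ⇒ Z = ln(10) / β
Z = 2.3026 / 0.402 = 5.728 km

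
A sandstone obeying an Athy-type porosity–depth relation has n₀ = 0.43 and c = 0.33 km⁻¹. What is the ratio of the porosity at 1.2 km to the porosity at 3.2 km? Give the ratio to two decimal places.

1.93

n(Z₁)/n(Z₂) = e^(−c·Z₁)/e^(−c·Z₂) = e^{c(Z₂−Z₁)}
= exp(0.33 × 2) = exp(0.66) = 1.9348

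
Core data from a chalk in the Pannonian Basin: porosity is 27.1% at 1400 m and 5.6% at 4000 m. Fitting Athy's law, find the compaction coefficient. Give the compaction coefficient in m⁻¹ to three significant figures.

0.000606 m⁻¹

Working in km (1 km = 1000 m; k in km⁻¹ = k in m⁻¹ × 1000):
Athy: phi(z) = phi₀ e^(−kz) ⇒ phi₁/phi₂ = e^{k(z₂−z₁)} ⇒ k = ln(phi₁/phi₂)/(z₂−z₁)
k = ln(0.271/0.056) / (4 − 1.4) = ln(4.839) / 2.6 = 1.5768 / 2.6 = 0.6064 km⁻¹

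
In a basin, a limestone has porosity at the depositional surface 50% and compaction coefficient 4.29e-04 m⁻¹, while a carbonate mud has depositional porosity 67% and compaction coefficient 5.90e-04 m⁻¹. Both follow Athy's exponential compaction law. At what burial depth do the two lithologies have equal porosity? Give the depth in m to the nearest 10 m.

1820 m

Working in km (1 km = 1000 m; β in km⁻¹ = β in m⁻¹ × 1000):
Set φ₀ₐ e^(−βₐd) = φ₀ᵦ e^(−βᵦd) ⇒ ln(φ₀ₐ/φ₀ᵦ) = (βₐ − βᵦ)·d
d = ln(0.5/0.67) / (0.429 − 0.59) = -0.2927 / -0.161 = 1.818 km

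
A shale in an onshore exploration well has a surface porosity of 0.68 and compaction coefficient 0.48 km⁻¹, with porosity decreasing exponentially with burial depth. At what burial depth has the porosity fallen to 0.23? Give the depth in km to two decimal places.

Invert Athy's law: d = ln(φ₀/φ) / k
d = ln(0.68/0.23) / 0.48 = ln(2.957) / 0.48 = 1.0840 / 0.48 = 2.258 km

2.26 km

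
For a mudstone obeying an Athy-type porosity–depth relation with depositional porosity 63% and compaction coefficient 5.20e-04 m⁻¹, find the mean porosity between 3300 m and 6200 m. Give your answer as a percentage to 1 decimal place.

5.8%

Working in km (1 km = 1000 m; c in km⁻¹ = c in m⁻¹ × 1000):
⟨phi⟩ = (1/(z₂−z₁)) ∫ phi₀ e^(−cz) dz = phi₀·(e^(−c·z₁) − e^(−c·z₂)) / (c·(z₂−z₁))
e^(−0.52×3.3) = 0.1798; e^(−0.52×6.2) = 0.0398
⟨phi⟩ = 0.63 × (0.1798 − 0.0398) / (0.52 × 2.9) = 0.63 × 0.0928 = 0.0585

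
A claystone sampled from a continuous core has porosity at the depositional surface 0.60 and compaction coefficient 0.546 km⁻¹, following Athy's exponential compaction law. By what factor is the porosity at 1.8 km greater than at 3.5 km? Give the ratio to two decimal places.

2.53

phi(d₁)/phi(d₂) = e^(−β·d₁)/e^(−β·d₂) = e^{β(d₂−d₁)}
= exp(0.546 × 1.7) = exp(0.9282) = 2.5300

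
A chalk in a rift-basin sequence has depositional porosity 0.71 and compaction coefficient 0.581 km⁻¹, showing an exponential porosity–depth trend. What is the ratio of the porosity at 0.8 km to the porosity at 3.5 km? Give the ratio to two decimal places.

4.80

phi(d₁)/phi(d₂) = e^(−β·d₁)/e^(−β·d₂) = e^{β(d₂−d₁)}
= exp(0.581 × 2.7) = exp(1.569) = 4.8004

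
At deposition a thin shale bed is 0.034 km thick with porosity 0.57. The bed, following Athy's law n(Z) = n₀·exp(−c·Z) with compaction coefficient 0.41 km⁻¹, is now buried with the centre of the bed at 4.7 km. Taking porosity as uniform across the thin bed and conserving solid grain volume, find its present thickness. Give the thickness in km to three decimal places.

Porosity at 4.7 km: n = 0.57·exp(−0.41×4.7) = 0.0830
Solid-volume conservation: h(1−n) = h₀(1−n₀) ⇒ h = h₀·(1−n₀)/(1−n)
h = 0.034 × (1 − 0.57)/(1 − 0.0830) = 0.034 × 0.4689 = 0.0159 km

0.016 km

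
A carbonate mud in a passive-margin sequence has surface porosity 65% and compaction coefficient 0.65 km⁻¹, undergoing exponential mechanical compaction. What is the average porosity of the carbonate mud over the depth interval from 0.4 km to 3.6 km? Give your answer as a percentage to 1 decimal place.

21.1%

⟨φ⟩ = (1/(d₂−d₁)) ∫ φ₀ e^(−βd) dd = φ₀·(e^(−β·d₁) − e^(−β·d₂)) / (β·(d₂−d₁))
e^(−0.65×0.4) = 0.7711; e^(−0.65×3.6) = 0.0963
⟨φ⟩ = 0.65 × (0.7711 − 0.0963) / (0.65 × 3.2) = 0.65 × 0.3244 = 0.2109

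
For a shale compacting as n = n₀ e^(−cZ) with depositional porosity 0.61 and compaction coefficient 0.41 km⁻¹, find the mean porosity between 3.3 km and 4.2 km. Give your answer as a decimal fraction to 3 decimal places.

0.132

⟨n⟩ = (1/(Z₂−Z₁)) ∫ n₀ e^(−cZ) dZ = n₀·(e^(−c·Z₁) − e^(−c·Z₂)) / (c·(Z₂−Z₁))
e^(−0.41×3.3) = 0.2585; e^(−0.41×4.2) = 0.1787
⟨n⟩ = 0.61 × (0.2585 − 0.1787) / (0.41 × 0.9) = 0.61 × 0.2161 = 0.1318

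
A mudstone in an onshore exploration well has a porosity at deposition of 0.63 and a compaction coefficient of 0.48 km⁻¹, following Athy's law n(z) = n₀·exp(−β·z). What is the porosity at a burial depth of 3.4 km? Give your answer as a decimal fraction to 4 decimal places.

n = n₀·exp(−β·z) = 0.63 × exp(−0.48 × 3.4) = 0.63 × exp(−1.632)
  = 0.63 × 0.1955 = 0.1232

0.1232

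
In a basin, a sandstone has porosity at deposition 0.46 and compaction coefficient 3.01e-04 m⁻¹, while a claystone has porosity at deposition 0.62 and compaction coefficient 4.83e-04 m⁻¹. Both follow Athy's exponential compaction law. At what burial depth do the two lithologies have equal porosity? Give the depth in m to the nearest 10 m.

Working in km (1 km = 1000 m; c in km⁻¹ = c in m⁻¹ × 1000):
Set n₀ₐ e^(−cₐz) = n₀ᵦ e^(−cᵦz) ⇒ ln(n₀ₐ/n₀ᵦ) = (cₐ − cᵦ)·z
z = ln(0.46/0.62) / (0.301 − 0.483) = -0.2985 / -0.182 = 1.640 km

1640 m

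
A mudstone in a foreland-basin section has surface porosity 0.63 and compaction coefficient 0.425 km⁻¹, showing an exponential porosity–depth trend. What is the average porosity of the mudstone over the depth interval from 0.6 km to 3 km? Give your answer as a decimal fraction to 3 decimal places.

⟨n⟩ = (1/(d₂−d₁)) ∫ n₀ e^(−cd) dd = n₀·(e^(−c·d₁) − e^(−c·d₂)) / (c·(d₂−d₁))
e^(−0.425×0.6) = 0.7749; e^(−0.425×3) = 0.2794
⟨n⟩ = 0.63 × (0.7749 − 0.2794) / (0.425 × 2.4) = 0.63 × 0.4858 = 0.3060

0.306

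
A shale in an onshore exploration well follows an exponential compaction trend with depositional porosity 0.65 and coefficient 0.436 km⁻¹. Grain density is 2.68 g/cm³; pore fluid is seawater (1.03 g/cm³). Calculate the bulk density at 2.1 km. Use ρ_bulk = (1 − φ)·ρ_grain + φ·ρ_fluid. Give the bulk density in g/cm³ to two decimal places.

Porosity at depth: n = 0.65·exp(−0.436×2.1) = 0.65×0.4003 = 0.2602
Bulk density: ρ_b = (1−n)ρ_g + n·ρ_f = 0.7398×2.68 + 0.2602×1.03
       = 1.983 + 0.268 = 2.251 g/cm³

2.25 g/cm³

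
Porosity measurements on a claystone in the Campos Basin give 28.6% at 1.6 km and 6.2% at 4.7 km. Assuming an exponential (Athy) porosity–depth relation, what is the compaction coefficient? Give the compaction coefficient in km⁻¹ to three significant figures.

0.493 km⁻¹

Athy: phi(Z) = phi₀ e^(−kZ) ⇒ phi₁/phi₂ = e^{k(Z₂−Z₁)} ⇒ k = ln(phi₁/phi₂)/(Z₂−Z₁)
k = ln(0.286/0.062) / (4.7 − 1.6) = ln(4.613) / 3.1 = 1.5289 / 3.1 = 0.4932 km⁻¹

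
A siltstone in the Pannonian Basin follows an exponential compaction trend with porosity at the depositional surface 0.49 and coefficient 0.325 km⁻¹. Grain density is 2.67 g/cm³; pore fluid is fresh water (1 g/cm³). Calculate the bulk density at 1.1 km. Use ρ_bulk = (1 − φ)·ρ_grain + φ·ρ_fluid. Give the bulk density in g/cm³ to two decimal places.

2.10 g/cm³

Porosity at depth: phi = 0.49·exp(−0.325×1.1) = 0.49×0.6994 = 0.3427
Bulk density: ρ_b = (1−phi)ρ_g + phi·ρ_f = 0.6573×2.67 + 0.3427×1
       = 1.755 + 0.343 = 2.098 g/cm³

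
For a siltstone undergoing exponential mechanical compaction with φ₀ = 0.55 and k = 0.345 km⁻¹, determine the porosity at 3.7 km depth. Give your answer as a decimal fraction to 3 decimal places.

φ = φ₀·exp(−k·z) = 0.55 × exp(−0.345 × 3.7) = 0.55 × exp(−1.276)
  = 0.55 × 0.2790 = 0.1535

0.153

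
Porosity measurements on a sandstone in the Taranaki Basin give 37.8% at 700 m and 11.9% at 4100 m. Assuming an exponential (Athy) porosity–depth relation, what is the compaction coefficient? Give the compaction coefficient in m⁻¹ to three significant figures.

0.000340 m⁻¹

Working in km (1 km = 1000 m; k in km⁻¹ = k in m⁻¹ × 1000):
Athy: phi(Z) = phi₀ e^(−kZ) ⇒ phi₁/phi₂ = e^{k(Z₂−Z₁)} ⇒ k = ln(phi₁/phi₂)/(Z₂−Z₁)
k = ln(0.378/0.119) / (4.1 − 0.7) = ln(3.176) / 3.4 = 1.1558 / 3.4 = 0.3399 km⁻¹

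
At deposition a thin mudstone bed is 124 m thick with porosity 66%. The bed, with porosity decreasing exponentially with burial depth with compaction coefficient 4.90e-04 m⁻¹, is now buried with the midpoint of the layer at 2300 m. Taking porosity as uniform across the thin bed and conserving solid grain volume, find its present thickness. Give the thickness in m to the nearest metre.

Working in km (1 km = 1000 m; c in km⁻¹ = c in m⁻¹ × 1000):
Porosity at 2.3 km: n = 0.66·exp(−0.49×2.3) = 0.2138
Solid-volume conservation: h(1−n) = h₀(1−n₀) ⇒ h = h₀·(1−n₀)/(1−n)
h = 0.124 × (1 − 0.66)/(1 − 0.2138) = 0.124 × 0.4325 = 0.0536 km

54 m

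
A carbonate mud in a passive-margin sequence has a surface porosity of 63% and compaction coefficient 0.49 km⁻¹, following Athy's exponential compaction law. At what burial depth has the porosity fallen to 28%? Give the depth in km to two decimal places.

Invert Athy's law: d = ln(n₀/n) / c
d = ln(0.63/0.28) / 0.49 = ln(2.25) / 0.49 = 0.8109 / 0.49 = 1.655 km

1.65 km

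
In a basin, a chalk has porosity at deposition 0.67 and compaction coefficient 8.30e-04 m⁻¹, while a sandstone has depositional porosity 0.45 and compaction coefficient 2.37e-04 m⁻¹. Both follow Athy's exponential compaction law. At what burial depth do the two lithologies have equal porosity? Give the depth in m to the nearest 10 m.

Working in km (1 km = 1000 m; β in km⁻¹ = β in m⁻¹ × 1000):
Set n₀ₐ e^(−βₐz) = n₀ᵦ e^(−βᵦz) ⇒ ln(n₀ₐ/n₀ᵦ) = (βₐ − βᵦ)·z
z = ln(0.67/0.45) / (0.83 − 0.237) = 0.3980 / 0.593 = 0.671 km

670 m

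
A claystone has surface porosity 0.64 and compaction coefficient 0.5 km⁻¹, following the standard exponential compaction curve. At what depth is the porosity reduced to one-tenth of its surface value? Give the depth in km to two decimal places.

4.61 km

phi/phi₀ = 1/10 ⇒ exp(−β·Z) = 1/10 ⇒ Z = ln(10) / β
Z = 2.3026 / 0.5 = 4.605 km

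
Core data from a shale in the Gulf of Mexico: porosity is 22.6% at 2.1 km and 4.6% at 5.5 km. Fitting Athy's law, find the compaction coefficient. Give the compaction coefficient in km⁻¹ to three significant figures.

0.468 km⁻¹

Athy: φ(z) = φ₀ e^(−kz) ⇒ φ₁/φ₂ = e^{k(z₂−z₁)} ⇒ k = ln(φ₁/φ₂)/(z₂−z₁)
k = ln(0.226/0.046) / (5.5 − 2.1) = ln(4.913) / 3.4 = 1.5919 / 3.4 = 0.4682 km⁻¹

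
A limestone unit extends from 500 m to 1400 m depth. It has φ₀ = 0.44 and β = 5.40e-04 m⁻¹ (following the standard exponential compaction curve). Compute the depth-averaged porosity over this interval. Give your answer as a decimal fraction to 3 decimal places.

0.266

Working in km (1 km = 1000 m; β in km⁻¹ = β in m⁻¹ × 1000):
⟨φ⟩ = (1/(z₂−z₁)) ∫ φ₀ e^(−βz) dz = φ₀·(e^(−β·z₁) − e^(−β·z₂)) / (β·(z₂−z₁))
e^(−0.54×0.5) = 0.7634; e^(−0.54×1.4) = 0.4695
⟨φ⟩ = 0.44 × (0.7634 − 0.4695) / (0.54 × 0.9) = 0.44 × 0.6046 = 0.2660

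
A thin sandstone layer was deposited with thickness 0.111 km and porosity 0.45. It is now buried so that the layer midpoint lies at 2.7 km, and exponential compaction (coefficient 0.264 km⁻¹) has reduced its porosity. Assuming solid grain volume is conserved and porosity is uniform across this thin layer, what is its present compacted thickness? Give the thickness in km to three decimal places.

0.078 km

Porosity at 2.7 km: n = 0.45·exp(−0.264×2.7) = 0.2206
Solid-volume conservation: h(1−n) = h₀(1−n₀) ⇒ h = h₀·(1−n₀)/(1−n)
h = 0.111 × (1 − 0.45)/(1 − 0.2206) = 0.111 × 0.7057 = 0.0783 km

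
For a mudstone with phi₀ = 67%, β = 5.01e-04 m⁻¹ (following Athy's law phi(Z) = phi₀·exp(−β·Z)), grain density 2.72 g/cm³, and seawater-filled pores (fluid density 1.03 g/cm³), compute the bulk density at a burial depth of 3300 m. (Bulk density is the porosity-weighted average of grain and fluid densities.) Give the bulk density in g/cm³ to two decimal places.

2.50 g/cm³

Working in km (1 km = 1000 m; β in km⁻¹ = β in m⁻¹ × 1000):
Porosity at depth: phi = 0.67·exp(−0.501×3.3) = 0.67×0.1914 = 0.1282
Bulk density: ρ_b = (1−phi)ρ_g + phi·ρ_f = 0.8718×2.72 + 0.1282×1.03
       = 2.371 + 0.132 = 2.503 g/cm³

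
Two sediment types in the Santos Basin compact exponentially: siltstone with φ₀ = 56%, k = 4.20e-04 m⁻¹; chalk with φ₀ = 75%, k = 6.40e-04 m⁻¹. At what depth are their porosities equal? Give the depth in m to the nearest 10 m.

Working in km (1 km = 1000 m; k in km⁻¹ = k in m⁻¹ × 1000):
Set φ₀ₐ e^(−kₐz) = φ₀ᵦ e^(−kᵦz) ⇒ ln(φ₀ₐ/φ₀ᵦ) = (kₐ − kᵦ)·z
z = ln(0.56/0.75) / (0.42 − 0.64) = -0.2921 / -0.22 = 1.328 km

1330 m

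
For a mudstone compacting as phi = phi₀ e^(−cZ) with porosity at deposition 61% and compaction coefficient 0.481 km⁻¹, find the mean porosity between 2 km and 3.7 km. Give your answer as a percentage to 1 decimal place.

15.9%

⟨phi⟩ = (1/(Z₂−Z₁)) ∫ phi₀ e^(−cZ) dZ = phi₀·(e^(−c·Z₁) − e^(−c·Z₂)) / (c·(Z₂−Z₁))
e^(−0.481×2) = 0.3821; e^(−0.481×3.7) = 0.1687
⟨phi⟩ = 0.61 × (0.3821 − 0.1687) / (0.481 × 1.7) = 0.61 × 0.2610 = 0.1592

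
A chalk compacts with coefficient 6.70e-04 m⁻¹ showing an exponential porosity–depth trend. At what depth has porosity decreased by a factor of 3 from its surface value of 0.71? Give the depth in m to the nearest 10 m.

1640 m

Working in km (1 km = 1000 m; k in km⁻¹ = k in m⁻¹ × 1000):
φ/φ₀ = 1/3 ⇒ exp(−k·z) = 1/3 ⇒ z = ln(3) / k
z = 1.0986 / 0.67 = 1.640 km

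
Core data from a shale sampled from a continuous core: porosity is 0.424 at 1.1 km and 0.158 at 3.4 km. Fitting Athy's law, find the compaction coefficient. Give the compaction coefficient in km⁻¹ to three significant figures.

0.429 km⁻¹

Athy: phi(Z) = phi₀ e^(−kZ) ⇒ phi₁/phi₂ = e^{k(Z₂−Z₁)} ⇒ k = ln(phi₁/phi₂)/(Z₂−Z₁)
k = ln(0.424/0.158) / (3.4 − 1.1) = ln(2.684) / 2.3 = 0.9871 / 2.3 = 0.4292 km⁻¹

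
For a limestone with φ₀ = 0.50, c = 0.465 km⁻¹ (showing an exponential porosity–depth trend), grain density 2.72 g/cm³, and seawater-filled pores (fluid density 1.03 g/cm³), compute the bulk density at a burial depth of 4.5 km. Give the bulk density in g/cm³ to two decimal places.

2.62 g/cm³

Porosity at depth: φ = 0.5·exp(−0.465×4.5) = 0.5×0.1234 = 0.0617
Bulk density: ρ_b = (1−φ)ρ_g + φ·ρ_f = 0.9383×2.72 + 0.0617×1.03
       = 2.552 + 0.064 = 2.616 g/cm³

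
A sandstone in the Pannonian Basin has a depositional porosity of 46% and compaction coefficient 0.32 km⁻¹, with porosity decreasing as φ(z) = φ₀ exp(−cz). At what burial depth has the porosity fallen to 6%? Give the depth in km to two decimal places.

Invert Athy's law: z = ln(φ₀/φ) / c
z = ln(0.46/0.06) / 0.32 = ln(7.667) / 0.32 = 2.0369 / 0.32 = 6.365 km

6.37 km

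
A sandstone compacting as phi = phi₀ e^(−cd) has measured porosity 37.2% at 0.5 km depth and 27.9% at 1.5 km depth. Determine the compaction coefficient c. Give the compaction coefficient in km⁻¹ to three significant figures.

Athy: phi(d) = phi₀ e^(−cd) ⇒ phi₁/phi₂ = e^{c(d₂−d₁)} ⇒ c = ln(phi₁/phi₂)/(d₂−d₁)
c = ln(0.372/0.279) / (1.5 − 0.5) = ln(1.333) / 1 = 0.2877 / 1 = 0.2877 km⁻¹

0.288 km⁻¹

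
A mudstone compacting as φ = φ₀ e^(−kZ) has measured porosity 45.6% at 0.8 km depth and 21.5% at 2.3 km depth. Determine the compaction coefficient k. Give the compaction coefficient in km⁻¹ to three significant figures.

Athy: φ(Z) = φ₀ e^(−kZ) ⇒ φ₁/φ₂ = e^{k(Z₂−Z₁)} ⇒ k = ln(φ₁/φ₂)/(Z₂−Z₁)
k = ln(0.456/0.215) / (2.3 − 0.8) = ln(2.121) / 1.5 = 0.7519 / 1.5 = 0.5012 km⁻¹

0.501 km⁻¹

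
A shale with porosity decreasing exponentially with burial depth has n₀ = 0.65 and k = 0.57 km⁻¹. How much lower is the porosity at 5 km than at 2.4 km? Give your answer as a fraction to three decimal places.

0.128

n(2.4) = 0.65·e^(−0.57×2.4) = 0.1655
n(5) = 0.65·e^(−0.57×5) = 0.0376
Δn = 0.1655 − 0.0376 = 0.1279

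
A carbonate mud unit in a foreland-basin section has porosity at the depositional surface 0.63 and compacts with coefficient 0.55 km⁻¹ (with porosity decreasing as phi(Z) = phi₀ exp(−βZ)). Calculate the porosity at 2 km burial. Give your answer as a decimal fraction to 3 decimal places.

0.210

phi = phi₀·exp(−β·Z) = 0.63 × exp(−0.55 × 2) = 0.63 × exp(−1.1)
  = 0.63 × 0.3329 = 0.2097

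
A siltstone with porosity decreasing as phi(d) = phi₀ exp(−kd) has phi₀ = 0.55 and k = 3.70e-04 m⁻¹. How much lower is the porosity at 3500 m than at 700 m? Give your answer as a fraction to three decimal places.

0.274

Working in km (1 km = 1000 m; k in km⁻¹ = k in m⁻¹ × 1000):
phi(0.7) = 0.55·e^(−0.37×0.7) = 0.4245
phi(3.5) = 0.55·e^(−0.37×3.5) = 0.1506
Δphi = 0.4245 − 0.1506 = 0.2739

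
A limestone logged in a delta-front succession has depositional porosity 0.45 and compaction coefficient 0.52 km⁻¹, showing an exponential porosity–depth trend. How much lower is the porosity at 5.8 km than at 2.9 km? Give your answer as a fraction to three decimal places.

n(2.9) = 0.45·e^(−0.52×2.9) = 0.0996
n(5.8) = 0.45·e^(−0.52×5.8) = 0.0220
Δn = 0.0996 − 0.0220 = 0.0776

0.078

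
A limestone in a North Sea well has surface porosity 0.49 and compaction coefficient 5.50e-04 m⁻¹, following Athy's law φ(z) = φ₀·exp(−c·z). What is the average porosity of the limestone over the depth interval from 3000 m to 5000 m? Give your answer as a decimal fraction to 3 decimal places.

0.057

Working in km (1 km = 1000 m; c in km⁻¹ = c in m⁻¹ × 1000):
⟨φ⟩ = (1/(z₂−z₁)) ∫ φ₀ e^(−cz) dz = φ₀·(e^(−c·z₁) − e^(−c·z₂)) / (c·(z₂−z₁))
e^(−0.55×3) = 0.1920; e^(−0.55×5) = 0.0639
⟨φ⟩ = 0.49 × (0.1920 − 0.0639) / (0.55 × 2) = 0.49 × 0.1165 = 0.0571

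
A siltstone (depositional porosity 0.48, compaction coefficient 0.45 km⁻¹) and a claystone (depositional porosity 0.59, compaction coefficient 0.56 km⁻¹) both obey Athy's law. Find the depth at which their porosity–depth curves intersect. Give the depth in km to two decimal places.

1.88 km

Set φ₀ₐ e^(−kₐd) = φ₀ᵦ e^(−kᵦd) ⇒ ln(φ₀ₐ/φ₀ᵦ) = (kₐ − kᵦ)·d
d = ln(0.48/0.59) / (0.45 − 0.56) = -0.2063 / -0.11 = 1.876 km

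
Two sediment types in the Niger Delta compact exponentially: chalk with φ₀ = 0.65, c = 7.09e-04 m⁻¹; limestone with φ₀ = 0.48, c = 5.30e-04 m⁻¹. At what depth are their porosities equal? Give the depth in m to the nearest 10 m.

Working in km (1 km = 1000 m; c in km⁻¹ = c in m⁻¹ × 1000):
Set φ₀ₐ e^(−cₐz) = φ₀ᵦ e^(−cᵦz) ⇒ ln(φ₀ₐ/φ₀ᵦ) = (cₐ − cᵦ)·z
z = ln(0.65/0.48) / (0.709 − 0.53) = 0.3032 / 0.179 = 1.694 km

1690 m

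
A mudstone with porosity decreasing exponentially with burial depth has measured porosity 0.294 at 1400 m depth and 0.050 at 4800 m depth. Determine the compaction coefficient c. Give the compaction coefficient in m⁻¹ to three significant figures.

Working in km (1 km = 1000 m; c in km⁻¹ = c in m⁻¹ × 1000):
Athy: φ(d) = φ₀ e^(−cd) ⇒ φ₁/φ₂ = e^{c(d₂−d₁)} ⇒ c = ln(φ₁/φ₂)/(d₂−d₁)
c = ln(0.294/0.05) / (4.8 − 1.4) = ln(5.88) / 3.4 = 1.7716 / 3.4 = 0.521 km⁻¹

0.000521 m⁻¹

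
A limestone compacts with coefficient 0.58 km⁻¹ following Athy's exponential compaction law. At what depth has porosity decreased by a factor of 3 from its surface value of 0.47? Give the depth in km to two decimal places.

1.89 km

n/n₀ = 1/3 ⇒ exp(−c·d) = 1/3 ⇒ d = ln(3) / c
d = 1.0986 / 0.58 = 1.894 km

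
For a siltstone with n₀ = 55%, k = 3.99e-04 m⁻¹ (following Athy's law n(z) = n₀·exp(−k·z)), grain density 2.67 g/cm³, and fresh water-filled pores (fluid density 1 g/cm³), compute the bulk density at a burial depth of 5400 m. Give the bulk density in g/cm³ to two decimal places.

2.56 g/cm³

Working in km (1 km = 1000 m; k in km⁻¹ = k in m⁻¹ × 1000):
Porosity at depth: n = 0.55·exp(−0.399×5.4) = 0.55×0.1159 = 0.0638
Bulk density: ρ_b = (1−n)ρ_g + n·ρ_f = 0.9362×2.67 + 0.0638×1
       = 2.500 + 0.064 = 2.564 g/cm³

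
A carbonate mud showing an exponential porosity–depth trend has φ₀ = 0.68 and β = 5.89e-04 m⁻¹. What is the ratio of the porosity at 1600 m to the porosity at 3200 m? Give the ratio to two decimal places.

2.57

Working in km (1 km = 1000 m; β in km⁻¹ = β in m⁻¹ × 1000):
φ(z₁)/φ(z₂) = e^(−β·z₁)/e^(−β·z₂) = e^{β(z₂−z₁)}
= exp(0.589 × 1.6) = exp(0.9424) = 2.5661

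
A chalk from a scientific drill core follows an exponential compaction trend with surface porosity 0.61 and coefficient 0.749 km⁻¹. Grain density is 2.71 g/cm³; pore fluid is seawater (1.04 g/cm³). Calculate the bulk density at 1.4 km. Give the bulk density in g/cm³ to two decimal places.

2.35 g/cm³

Porosity at depth: φ = 0.61·exp(−0.749×1.4) = 0.61×0.3504 = 0.2138
Bulk density: ρ_b = (1−φ)ρ_g + φ·ρ_f = 0.7862×2.71 + 0.2138×1.04
       = 2.131 + 0.222 = 2.353 g/cm³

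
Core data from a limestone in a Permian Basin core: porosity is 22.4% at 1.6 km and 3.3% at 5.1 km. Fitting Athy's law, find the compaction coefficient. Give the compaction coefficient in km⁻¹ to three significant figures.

Athy: phi(Z) = phi₀ e^(−cZ) ⇒ phi₁/phi₂ = e^{c(Z₂−Z₁)} ⇒ c = ln(phi₁/phi₂)/(Z₂−Z₁)
c = ln(0.224/0.033) / (5.1 − 1.6) = ln(6.788) / 3.5 = 1.9151 / 3.5 = 0.5472 km⁻¹

0.547 km⁻¹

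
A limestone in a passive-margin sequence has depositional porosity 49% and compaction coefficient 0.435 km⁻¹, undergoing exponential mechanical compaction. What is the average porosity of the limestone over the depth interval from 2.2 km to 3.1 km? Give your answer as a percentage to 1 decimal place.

15.6%

⟨phi⟩ = (1/(Z₂−Z₁)) ∫ phi₀ e^(−βZ) dZ = phi₀·(e^(−β·Z₁) − e^(−β·Z₂)) / (β·(Z₂−Z₁))
e^(−0.435×2.2) = 0.3840; e^(−0.435×3.1) = 0.2596
⟨phi⟩ = 0.49 × (0.3840 − 0.2596) / (0.435 × 0.9) = 0.49 × 0.3178 = 0.1557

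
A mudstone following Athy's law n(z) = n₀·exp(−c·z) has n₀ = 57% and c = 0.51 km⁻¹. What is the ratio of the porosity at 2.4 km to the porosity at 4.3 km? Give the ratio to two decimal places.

2.64

n(z₁)/n(z₂) = e^(−c·z₁)/e^(−c·z₂) = e^{c(z₂−z₁)}
= exp(0.51 × 1.9) = exp(0.969) = 2.6353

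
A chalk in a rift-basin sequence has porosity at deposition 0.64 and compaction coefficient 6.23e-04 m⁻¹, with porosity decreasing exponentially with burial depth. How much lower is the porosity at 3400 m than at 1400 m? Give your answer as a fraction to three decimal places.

Working in km (1 km = 1000 m; c in km⁻¹ = c in m⁻¹ × 1000):
n(1.4) = 0.64·e^(−0.623×1.4) = 0.2675
n(3.4) = 0.64·e^(−0.623×3.4) = 0.0770
Δn = 0.2675 − 0.0770 = 0.1906

0.191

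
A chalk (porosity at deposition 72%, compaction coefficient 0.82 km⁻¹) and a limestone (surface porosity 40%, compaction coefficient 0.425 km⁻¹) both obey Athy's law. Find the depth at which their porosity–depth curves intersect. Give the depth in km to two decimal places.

Set φ₀ₐ e^(−kₐz) = φ₀ᵦ e^(−kᵦz) ⇒ ln(φ₀ₐ/φ₀ᵦ) = (kₐ − kᵦ)·z
z = ln(0.72/0.4) / (0.82 − 0.425) = 0.5878 / 0.395 = 1.488 km

1.49 km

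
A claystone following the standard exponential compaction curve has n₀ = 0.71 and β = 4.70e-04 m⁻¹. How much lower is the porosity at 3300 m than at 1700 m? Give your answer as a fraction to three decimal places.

Working in km (1 km = 1000 m; β in km⁻¹ = β in m⁻¹ × 1000):
n(1.7) = 0.71·e^(−0.47×1.7) = 0.3193
n(3.3) = 0.71·e^(−0.47×3.3) = 0.1505
Δn = 0.3193 − 0.1505 = 0.1688

0.169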